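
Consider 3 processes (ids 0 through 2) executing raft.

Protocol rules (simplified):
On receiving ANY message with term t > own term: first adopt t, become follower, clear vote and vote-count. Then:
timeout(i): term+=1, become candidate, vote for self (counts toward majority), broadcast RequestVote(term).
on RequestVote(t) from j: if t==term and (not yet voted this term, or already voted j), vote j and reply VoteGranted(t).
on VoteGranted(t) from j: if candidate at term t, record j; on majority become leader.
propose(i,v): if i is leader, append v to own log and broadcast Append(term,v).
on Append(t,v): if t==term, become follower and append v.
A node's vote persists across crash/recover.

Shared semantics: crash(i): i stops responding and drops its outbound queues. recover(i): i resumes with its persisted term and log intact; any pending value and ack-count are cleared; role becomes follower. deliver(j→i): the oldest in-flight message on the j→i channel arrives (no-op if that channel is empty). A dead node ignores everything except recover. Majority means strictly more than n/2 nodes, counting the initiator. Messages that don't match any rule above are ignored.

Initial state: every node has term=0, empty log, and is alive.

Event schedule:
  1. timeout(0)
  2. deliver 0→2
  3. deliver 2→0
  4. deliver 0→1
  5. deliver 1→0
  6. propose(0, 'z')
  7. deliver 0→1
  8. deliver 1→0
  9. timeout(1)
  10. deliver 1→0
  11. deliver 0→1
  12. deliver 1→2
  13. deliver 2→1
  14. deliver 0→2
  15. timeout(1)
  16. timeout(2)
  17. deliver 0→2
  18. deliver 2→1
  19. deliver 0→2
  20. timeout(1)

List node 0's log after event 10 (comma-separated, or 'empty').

z

e1 timeout(0): 0[cand,t=1,-]
e2 deliver 0→2: 2[foll,t=1,-]
e3 deliver 2→0: 0[lead,t=1,-]
e4 deliver 0→1: 1[foll,t=1,-]
e5 deliver 1→0: ·
e6 propose(0,'z'): 0[lead,t=1,z]
e7 deliver 0→1: 1[foll,t=1,z]
e8 deliver 1→0: ·
e9 timeout(1): 1[cand,t=2,z]
e10 deliver 1→0: 0[foll,t=2,z]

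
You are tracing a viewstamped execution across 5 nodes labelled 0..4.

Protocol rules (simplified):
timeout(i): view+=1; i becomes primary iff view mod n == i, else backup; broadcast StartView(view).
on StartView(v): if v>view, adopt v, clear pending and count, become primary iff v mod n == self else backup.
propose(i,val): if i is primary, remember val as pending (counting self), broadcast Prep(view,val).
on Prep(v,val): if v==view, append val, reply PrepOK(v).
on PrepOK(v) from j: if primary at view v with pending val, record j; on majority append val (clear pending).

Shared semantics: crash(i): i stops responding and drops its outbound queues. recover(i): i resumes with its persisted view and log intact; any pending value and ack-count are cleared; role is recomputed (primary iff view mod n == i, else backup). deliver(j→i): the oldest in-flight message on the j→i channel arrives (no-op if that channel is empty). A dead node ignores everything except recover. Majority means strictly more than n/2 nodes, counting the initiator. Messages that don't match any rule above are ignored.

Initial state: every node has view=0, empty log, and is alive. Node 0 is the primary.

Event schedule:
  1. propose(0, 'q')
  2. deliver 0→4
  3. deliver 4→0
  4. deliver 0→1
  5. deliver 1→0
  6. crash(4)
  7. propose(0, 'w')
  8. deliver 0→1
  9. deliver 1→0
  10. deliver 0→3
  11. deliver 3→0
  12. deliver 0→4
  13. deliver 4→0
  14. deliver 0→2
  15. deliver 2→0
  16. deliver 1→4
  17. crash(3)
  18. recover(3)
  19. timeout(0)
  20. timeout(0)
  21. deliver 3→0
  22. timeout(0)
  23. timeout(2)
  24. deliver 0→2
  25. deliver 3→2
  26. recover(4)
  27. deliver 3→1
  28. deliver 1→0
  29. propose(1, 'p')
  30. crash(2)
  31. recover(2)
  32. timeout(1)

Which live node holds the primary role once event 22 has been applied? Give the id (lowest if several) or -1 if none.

after 1 — propose(0,'q'): ·
after 2 — deliver 0→4: n4:back/v0/[q]
after 3 — deliver 4→0: ·
after 4 — deliver 0→1: n1:back/v0/[q]
after 5 — deliver 1→0: n0:prim/v0/[q]
after 6 — crash(4): n4:✗back/v0/[q]
after 7 — propose(0,'w'): ·
after 8 — deliver 0→1: n1:back/v0/[q,w]
after 9 — deliver 1→0: ·
after 10 — deliver 0→3: n3:back/v0/[q]
after 11 — deliver 3→0: n0:prim/v0/[q,w]
after 12 — deliver 0→4: ·
after 13 — deliver 4→0: ·
after 14 — deliver 0→2: n2:back/v0/[q]
after 15 — deliver 2→0: ·
after 16 — deliver 1→4: ·
after 17 — crash(3): n3:✗back/v0/[q]
after 18 — recover(3): n3:back/v0/[q]
after 19 — timeout(0): n0:back/v1/[q,w]
after 20 — timeout(0): n0:back/v2/[q,w]
after 21 — deliver 3→0: ·
after 22 — timeout(0): n0:back/v3/[q,w]

-1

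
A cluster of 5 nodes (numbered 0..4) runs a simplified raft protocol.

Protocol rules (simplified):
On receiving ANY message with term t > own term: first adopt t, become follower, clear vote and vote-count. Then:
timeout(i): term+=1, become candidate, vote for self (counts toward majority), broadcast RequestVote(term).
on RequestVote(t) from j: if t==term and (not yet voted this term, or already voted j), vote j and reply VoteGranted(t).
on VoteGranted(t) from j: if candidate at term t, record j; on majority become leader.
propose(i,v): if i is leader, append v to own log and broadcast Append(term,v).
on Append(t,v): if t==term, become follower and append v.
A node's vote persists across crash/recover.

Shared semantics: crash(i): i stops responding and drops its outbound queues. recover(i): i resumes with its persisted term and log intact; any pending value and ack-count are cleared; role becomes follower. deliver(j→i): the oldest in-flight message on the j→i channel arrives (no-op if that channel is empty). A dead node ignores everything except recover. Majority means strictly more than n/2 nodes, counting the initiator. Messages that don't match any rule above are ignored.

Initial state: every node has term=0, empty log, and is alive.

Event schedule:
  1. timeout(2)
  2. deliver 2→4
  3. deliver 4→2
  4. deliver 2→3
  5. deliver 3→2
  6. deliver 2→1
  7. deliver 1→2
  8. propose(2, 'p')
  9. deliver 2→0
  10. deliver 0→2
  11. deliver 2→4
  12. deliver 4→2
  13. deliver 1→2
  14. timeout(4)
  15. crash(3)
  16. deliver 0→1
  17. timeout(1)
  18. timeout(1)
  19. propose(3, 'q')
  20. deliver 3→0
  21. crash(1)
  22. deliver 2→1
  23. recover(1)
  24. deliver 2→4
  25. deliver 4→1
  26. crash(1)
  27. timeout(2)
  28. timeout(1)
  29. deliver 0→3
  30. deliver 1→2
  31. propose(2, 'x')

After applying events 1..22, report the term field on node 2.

1

1. timeout(2):  <2:cand t1 ->
2. deliver 2→4:  <4:foll t1 ->
3. deliver 4→2:  nop
4. deliver 2→3:  <3:foll t1 ->
5. deliver 3→2:  <2:lead t1 ->
6. deliver 2→1:  <1:foll t1 ->
7. deliver 1→2:  nop
8. propose(2,'p'):  <2:lead t1 p>
9. deliver 2→0:  <0:foll t1 ->
10. deliver 0→2:  nop
11. deliver 2→4:  <4:foll t1 p>
12. deliver 4→2:  nop
13. deliver 1→2:  nop
14. timeout(4):  <4:cand t2 p>
15. crash(3):  <3:✗foll t1 ->
16. deliver 0→1:  nop
17. timeout(1):  <1:cand t2 ->
18. timeout(1):  <1:cand t3 ->
19. propose(3,'q'):  nop
20. deliver 3→0:  nop
21. crash(1):  <1:✗cand t3 ->
22. deliver 2→1:  nop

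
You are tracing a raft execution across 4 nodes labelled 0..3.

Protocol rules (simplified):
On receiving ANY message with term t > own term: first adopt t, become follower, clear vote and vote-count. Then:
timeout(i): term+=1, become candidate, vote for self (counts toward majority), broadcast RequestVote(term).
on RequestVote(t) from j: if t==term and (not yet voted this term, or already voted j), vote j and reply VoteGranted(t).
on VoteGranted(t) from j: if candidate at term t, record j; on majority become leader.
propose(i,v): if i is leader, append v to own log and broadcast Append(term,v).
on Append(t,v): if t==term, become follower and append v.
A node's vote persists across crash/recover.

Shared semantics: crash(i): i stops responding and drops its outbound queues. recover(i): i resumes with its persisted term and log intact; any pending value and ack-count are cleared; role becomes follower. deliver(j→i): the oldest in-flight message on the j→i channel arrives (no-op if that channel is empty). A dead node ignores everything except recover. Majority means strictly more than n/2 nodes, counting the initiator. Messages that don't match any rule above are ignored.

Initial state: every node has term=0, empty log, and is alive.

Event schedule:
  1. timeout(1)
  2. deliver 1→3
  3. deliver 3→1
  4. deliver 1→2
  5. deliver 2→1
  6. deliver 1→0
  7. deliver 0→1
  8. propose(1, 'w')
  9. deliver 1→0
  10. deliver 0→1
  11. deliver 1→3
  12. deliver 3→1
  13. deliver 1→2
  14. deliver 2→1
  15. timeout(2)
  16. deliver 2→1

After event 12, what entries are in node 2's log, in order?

empty

e1 timeout(1): 1[cand,t=1,-]
e2 deliver 1→3: 3[foll,t=1,-]
e3 deliver 3→1: ·
e4 deliver 1→2: 2[foll,t=1,-]
e5 deliver 2→1: 1[lead,t=1,-]
e6 deliver 1→0: 0[foll,t=1,-]
e7 deliver 0→1: ·
e8 propose(1,'w'): 1[lead,t=1,w]
e9 deliver 1→0: 0[foll,t=1,w]
e10 deliver 0→1: ·
e11 deliver 1→3: 3[foll,t=1,w]
e12 deliver 3→1: ·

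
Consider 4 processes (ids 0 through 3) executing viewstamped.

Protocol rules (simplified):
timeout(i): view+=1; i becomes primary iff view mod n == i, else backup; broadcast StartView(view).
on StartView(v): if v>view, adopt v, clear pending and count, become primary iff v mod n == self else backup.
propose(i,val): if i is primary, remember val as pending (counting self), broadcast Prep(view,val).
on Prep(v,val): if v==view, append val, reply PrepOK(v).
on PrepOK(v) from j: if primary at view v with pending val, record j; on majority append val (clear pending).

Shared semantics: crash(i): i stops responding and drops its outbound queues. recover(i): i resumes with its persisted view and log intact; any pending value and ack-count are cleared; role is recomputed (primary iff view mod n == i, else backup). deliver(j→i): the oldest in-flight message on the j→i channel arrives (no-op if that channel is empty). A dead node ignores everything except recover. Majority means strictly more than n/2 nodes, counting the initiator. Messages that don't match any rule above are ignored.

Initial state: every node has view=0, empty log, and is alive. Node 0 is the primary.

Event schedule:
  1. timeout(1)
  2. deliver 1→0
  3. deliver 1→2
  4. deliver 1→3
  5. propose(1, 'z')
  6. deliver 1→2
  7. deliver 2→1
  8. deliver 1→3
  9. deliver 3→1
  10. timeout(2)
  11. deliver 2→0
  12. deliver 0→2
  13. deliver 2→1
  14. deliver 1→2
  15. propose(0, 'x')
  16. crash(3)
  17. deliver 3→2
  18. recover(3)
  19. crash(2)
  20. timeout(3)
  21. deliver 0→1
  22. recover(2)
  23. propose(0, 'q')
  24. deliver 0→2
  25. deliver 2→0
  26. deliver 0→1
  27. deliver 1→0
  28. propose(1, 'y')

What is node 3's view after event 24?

2

1. timeout(1):  <1:prim v1 ->
2. deliver 1→0:  <0:back v1 ->
3. deliver 1→2:  <2:back v1 ->
4. deliver 1→3:  <3:back v1 ->
5. propose(1,'z'):  nop
6. deliver 1→2:  <2:back v1 z>
7. deliver 2→1:  nop
8. deliver 1→3:  <3:back v1 z>
9. deliver 3→1:  <1:prim v1 z>
10. timeout(2):  <2:prim v2 z>
11. deliver 2→0:  <0:back v2 ->
12. deliver 0→2:  nop
13. deliver 2→1:  <1:back v2 z>
14. deliver 1→2:  nop
15. propose(0,'x'):  nop
16. crash(3):  <3:✗back v1 z>
17. deliver 3→2:  nop
18. recover(3):  <3:back v1 z>
19. crash(2):  <2:✗prim v2 z>
20. timeout(3):  <3:back v2 z>
21. deliver 0→1:  nop
22. recover(2):  <2:prim v2 z>
23. propose(0,'q'):  nop
24. deliver 0→2:  nop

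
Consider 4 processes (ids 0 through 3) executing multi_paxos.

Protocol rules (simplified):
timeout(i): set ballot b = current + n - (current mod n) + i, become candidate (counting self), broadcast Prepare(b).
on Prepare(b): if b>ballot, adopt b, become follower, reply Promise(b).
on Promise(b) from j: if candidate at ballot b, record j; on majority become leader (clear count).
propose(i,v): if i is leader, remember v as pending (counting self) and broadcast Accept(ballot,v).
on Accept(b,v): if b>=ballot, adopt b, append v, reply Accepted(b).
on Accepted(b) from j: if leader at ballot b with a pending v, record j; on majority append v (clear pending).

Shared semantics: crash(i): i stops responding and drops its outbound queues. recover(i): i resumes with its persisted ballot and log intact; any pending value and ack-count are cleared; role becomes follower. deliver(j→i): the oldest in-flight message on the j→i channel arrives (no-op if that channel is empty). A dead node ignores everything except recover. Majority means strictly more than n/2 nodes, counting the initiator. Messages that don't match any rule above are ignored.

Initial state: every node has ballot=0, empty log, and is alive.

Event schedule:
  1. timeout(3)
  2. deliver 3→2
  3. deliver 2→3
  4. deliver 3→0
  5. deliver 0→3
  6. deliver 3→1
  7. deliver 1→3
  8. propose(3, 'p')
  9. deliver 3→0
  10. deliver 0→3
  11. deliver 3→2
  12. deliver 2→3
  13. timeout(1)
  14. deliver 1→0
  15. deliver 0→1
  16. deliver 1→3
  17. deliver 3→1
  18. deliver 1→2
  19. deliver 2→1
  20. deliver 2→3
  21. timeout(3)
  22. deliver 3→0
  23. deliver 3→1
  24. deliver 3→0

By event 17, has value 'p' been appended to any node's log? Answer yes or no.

after 1 — timeout(3): n3:cand/b7/[-]
after 2 — deliver 3→2: n2:foll/b7/[-]
after 3 — deliver 2→3: ·
after 4 — deliver 3→0: n0:foll/b7/[-]
after 5 — deliver 0→3: n3:lead/b7/[-]
after 6 — deliver 3→1: n1:foll/b7/[-]
after 7 — deliver 1→3: ·
after 8 — propose(3,'p'): ·
after 9 — deliver 3→0: n0:foll/b7/[p]
after 10 — deliver 0→3: ·
after 11 — deliver 3→2: n2:foll/b7/[p]
after 12 — deliver 2→3: n3:lead/b7/[p]
after 13 — timeout(1): n1:cand/b9/[-]
after 14 — deliver 1→0: n0:foll/b9/[p]
after 15 — deliver 0→1: ·
after 16 — deliver 1→3: n3:foll/b9/[p]
after 17 — deliver 3→1: ·

yes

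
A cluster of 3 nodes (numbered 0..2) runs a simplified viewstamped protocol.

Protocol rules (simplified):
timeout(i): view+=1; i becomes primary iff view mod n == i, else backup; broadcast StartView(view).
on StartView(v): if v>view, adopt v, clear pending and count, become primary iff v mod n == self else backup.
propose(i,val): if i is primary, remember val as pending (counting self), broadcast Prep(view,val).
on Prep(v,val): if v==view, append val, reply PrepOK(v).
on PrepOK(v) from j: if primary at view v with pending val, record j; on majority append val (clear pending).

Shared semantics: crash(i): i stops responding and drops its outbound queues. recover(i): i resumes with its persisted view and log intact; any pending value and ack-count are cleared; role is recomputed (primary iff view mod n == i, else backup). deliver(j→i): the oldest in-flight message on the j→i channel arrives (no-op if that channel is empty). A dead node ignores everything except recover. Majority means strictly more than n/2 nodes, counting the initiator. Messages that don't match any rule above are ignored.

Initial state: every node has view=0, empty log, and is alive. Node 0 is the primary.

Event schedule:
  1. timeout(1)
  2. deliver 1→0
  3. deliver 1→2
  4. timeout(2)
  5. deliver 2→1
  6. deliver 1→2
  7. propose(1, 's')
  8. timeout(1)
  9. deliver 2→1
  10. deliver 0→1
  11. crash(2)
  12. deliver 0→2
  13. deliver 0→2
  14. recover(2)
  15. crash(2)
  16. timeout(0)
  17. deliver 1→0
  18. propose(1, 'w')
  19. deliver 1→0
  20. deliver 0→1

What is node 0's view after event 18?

[1] timeout(1) → N1(prim v1 [-])
[2] deliver 1→0 → N0(back v1 [-])
[3] deliver 1→2 → N2(back v1 [-])
[4] timeout(2) → N2(prim v2 [-])
[5] deliver 2→1 → N1(back v2 [-])
[6] deliver 1→2 → ∅
[7] propose(1,'s') → ∅
[8] timeout(1) → N1(back v3 [-])
[9] deliver 2→1 → ∅
[10] deliver 0→1 → ∅
[11] crash(2) → N2(✗prim v2 [-])
[12] deliver 0→2 → ∅
[13] deliver 0→2 → ∅
[14] recover(2) → N2(prim v2 [-])
[15] crash(2) → N2(✗prim v2 [-])
[16] timeout(0) → N0(back v2 [-])
[17] deliver 1→0 → N0(prim v3 [-])
[18] propose(1,'w') → ∅

3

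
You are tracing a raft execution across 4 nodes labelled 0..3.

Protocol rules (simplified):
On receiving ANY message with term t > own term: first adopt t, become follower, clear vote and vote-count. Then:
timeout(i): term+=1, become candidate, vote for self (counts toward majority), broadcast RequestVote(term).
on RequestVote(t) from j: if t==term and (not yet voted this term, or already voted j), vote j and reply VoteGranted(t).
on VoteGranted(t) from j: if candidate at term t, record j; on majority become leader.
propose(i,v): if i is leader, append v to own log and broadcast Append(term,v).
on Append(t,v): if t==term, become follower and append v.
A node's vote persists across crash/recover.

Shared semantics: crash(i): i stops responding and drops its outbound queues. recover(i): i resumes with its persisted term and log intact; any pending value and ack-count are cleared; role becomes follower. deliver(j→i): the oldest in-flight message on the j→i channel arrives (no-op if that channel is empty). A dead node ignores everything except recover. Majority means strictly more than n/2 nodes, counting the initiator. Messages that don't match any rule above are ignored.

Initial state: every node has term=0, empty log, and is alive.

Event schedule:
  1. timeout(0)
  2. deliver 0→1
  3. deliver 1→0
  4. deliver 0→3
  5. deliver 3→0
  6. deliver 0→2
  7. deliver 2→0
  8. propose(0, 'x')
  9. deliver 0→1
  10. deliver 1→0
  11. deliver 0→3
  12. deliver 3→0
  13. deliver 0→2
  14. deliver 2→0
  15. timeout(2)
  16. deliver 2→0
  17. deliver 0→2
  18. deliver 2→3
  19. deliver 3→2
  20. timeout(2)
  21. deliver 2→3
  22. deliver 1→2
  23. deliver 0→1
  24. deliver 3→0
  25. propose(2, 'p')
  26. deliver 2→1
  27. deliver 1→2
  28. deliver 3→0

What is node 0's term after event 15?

after 1 — timeout(0): n0:cand/t1/[-]
after 2 — deliver 0→1: n1:foll/t1/[-]
after 3 — deliver 1→0: ·
after 4 — deliver 0→3: n3:foll/t1/[-]
after 5 — deliver 3→0: n0:lead/t1/[-]
after 6 — deliver 0→2: n2:foll/t1/[-]
after 7 — deliver 2→0: ·
after 8 — propose(0,'x'): n0:lead/t1/[x]
after 9 — deliver 0→1: n1:foll/t1/[x]
after 10 — deliver 1→0: ·
after 11 — deliver 0→3: n3:foll/t1/[x]
after 12 — deliver 3→0: ·
after 13 — deliver 0→2: n2:foll/t1/[x]
after 14 — deliver 2→0: ·
after 15 — timeout(2): n2:cand/t2/[x]

1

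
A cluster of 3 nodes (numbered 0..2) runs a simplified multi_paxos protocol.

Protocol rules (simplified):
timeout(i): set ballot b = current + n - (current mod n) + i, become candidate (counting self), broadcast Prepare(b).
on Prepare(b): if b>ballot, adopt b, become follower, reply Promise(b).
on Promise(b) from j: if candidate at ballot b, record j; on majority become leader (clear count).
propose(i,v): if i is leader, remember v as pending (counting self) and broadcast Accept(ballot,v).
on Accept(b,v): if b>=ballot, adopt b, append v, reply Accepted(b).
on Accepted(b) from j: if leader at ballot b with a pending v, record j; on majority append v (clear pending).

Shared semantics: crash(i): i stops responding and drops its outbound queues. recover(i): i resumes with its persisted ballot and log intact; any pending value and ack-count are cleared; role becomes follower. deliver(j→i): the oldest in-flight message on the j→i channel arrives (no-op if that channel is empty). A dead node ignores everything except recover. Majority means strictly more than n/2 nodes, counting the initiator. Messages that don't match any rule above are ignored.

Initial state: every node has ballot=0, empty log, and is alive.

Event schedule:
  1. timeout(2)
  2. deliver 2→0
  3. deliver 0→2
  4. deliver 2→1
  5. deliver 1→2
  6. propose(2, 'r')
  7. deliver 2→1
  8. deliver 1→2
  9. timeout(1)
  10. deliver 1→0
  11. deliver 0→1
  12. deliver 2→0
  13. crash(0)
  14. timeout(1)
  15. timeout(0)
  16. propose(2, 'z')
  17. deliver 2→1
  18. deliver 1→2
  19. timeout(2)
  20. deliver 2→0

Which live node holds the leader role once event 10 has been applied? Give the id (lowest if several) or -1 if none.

step 1 timeout(2): 2={cand,b=5,log=-}
step 2 deliver 2→0: 0={foll,b=5,log=-}
step 3 deliver 0→2: 2={lead,b=5,log=-}
step 4 deliver 2→1: 1={foll,b=5,log=-}
step 5 deliver 1→2: —
step 6 propose(2,'r'): —
step 7 deliver 2→1: 1={foll,b=5,log=r}
step 8 deliver 1→2: 2={lead,b=5,log=r}
step 9 timeout(1): 1={cand,b=7,log=r}
step 10 deliver 1→0: 0={foll,b=7,log=-}

2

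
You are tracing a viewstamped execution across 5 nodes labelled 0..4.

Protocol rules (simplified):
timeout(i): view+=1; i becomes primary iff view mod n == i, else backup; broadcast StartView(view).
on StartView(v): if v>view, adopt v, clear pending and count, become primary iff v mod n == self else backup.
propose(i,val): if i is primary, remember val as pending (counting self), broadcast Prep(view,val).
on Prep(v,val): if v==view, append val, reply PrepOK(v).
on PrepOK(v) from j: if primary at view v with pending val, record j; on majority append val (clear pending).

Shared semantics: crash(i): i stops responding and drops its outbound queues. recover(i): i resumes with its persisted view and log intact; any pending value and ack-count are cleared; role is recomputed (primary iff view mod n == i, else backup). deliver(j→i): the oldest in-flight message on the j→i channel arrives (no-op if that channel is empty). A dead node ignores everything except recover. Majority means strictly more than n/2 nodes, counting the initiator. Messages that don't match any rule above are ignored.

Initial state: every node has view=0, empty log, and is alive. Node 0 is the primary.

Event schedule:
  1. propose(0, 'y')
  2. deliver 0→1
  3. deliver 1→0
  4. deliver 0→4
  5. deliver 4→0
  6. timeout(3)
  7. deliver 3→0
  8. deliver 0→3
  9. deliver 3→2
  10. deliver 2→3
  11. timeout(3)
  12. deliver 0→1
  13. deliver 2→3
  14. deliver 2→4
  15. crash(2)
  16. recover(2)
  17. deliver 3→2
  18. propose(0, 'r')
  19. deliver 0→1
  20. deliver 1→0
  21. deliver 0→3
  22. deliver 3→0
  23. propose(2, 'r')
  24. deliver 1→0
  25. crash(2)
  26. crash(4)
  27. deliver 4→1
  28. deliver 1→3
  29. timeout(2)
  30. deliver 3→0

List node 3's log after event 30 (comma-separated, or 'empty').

after 1 — propose(0,'y'): ·
after 2 — deliver 0→1: n1:back/v0/[y]
after 3 — deliver 1→0: ·
after 4 — deliver 0→4: n4:back/v0/[y]
after 5 — deliver 4→0: n0:prim/v0/[y]
after 6 — timeout(3): n3:back/v1/[-]
after 7 — deliver 3→0: n0:back/v1/[y]
after 8 — deliver 0→3: ·
after 9 — deliver 3→2: n2:back/v1/[-]
after 10 — deliver 2→3: ·
after 11 — timeout(3): n3:back/v2/[-]
after 12 — deliver 0→1: ·
after 13 — deliver 2→3: ·
after 14 — deliver 2→4: ·
after 15 — crash(2): n2:✗back/v1/[-]
after 16 — recover(2): n2:back/v1/[-]
after 17 — deliver 3→2: n2:prim/v2/[-]
after 18 — propose(0,'r'): ·
after 19 — deliver 0→1: ·
after 20 — deliver 1→0: ·
after 21 — deliver 0→3: ·
after 22 — deliver 3→0: n0:back/v2/[y]
after 23 — propose(2,'r'): ·
after 24 — deliver 1→0: ·
after 25 — crash(2): n2:✗prim/v2/[-]
after 26 — crash(4): n4:✗back/v0/[y]
after 27 — deliver 4→1: ·
after 28 — deliver 1→3: ·
after 29 — timeout(2): ·
after 30 — deliver 3→0: ·

empty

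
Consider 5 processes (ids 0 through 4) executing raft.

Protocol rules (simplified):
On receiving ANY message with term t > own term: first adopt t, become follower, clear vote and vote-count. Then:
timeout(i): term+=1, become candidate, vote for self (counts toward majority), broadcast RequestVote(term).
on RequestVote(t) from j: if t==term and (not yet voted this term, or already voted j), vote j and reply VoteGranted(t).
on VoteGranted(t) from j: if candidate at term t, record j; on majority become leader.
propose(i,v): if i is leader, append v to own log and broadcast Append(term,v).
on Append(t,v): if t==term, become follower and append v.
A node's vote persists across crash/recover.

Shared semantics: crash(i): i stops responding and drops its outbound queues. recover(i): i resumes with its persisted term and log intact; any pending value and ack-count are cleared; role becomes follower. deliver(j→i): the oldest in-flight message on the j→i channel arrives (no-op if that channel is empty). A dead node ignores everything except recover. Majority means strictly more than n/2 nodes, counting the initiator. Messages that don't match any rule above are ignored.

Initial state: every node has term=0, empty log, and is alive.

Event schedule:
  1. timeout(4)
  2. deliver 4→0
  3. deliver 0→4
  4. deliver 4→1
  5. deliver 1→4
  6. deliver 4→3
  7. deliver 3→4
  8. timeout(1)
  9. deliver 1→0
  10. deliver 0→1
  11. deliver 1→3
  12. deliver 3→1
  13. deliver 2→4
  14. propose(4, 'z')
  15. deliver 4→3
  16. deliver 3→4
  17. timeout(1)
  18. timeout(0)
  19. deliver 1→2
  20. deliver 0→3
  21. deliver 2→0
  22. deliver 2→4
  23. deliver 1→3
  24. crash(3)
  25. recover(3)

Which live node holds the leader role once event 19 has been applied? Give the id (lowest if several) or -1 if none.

4

step 1 timeout(4): 4={cand,t=1,log=-}
step 2 deliver 4→0: 0={foll,t=1,log=-}
step 3 deliver 0→4: —
step 4 deliver 4→1: 1={foll,t=1,log=-}
step 5 deliver 1→4: 4={lead,t=1,log=-}
step 6 deliver 4→3: 3={foll,t=1,log=-}
step 7 deliver 3→4: —
step 8 timeout(1): 1={cand,t=2,log=-}
step 9 deliver 1→0: 0={foll,t=2,log=-}
step 10 deliver 0→1: —
step 11 deliver 1→3: 3={foll,t=2,log=-}
step 12 deliver 3→1: 1={lead,t=2,log=-}
step 13 deliver 2→4: —
step 14 propose(4,'z'): 4={lead,t=1,log=z}
step 15 deliver 4→3: —
step 16 deliver 3→4: —
step 17 timeout(1): 1={cand,t=3,log=-}
step 18 timeout(0): 0={cand,t=3,log=-}
step 19 deliver 1→2: 2={foll,t=2,log=-}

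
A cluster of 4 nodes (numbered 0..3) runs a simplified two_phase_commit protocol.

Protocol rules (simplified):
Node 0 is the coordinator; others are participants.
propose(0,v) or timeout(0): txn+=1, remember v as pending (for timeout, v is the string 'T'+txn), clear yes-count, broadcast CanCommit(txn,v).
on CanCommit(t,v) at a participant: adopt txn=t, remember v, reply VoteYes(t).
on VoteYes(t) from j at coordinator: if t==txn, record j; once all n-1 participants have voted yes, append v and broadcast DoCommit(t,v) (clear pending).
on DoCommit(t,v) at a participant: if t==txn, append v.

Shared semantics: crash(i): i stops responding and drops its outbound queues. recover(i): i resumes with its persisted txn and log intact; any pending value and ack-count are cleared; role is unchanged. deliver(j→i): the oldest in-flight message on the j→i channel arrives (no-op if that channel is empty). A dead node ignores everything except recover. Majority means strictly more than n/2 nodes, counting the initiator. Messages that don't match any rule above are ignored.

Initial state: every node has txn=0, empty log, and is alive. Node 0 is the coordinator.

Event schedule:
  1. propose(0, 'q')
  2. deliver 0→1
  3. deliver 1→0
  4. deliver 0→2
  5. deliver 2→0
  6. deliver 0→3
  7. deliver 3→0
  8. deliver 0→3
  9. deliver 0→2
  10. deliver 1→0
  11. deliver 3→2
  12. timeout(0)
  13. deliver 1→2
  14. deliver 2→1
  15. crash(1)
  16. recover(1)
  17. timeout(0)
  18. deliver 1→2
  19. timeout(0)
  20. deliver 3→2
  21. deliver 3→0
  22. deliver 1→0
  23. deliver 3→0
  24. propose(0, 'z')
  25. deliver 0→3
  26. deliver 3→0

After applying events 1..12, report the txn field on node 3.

step 1 propose(0,'q'): 0={coor,t=1,log=-}
step 2 deliver 0→1: 1={part,t=1,log=-}
step 3 deliver 1→0: —
step 4 deliver 0→2: 2={part,t=1,log=-}
step 5 deliver 2→0: —
step 6 deliver 0→3: 3={part,t=1,log=-}
step 7 deliver 3→0: 0={coor,t=1,log=q}
step 8 deliver 0→3: 3={part,t=1,log=q}
step 9 deliver 0→2: 2={part,t=1,log=q}
step 10 deliver 1→0: —
step 11 deliver 3→2: —
step 12 timeout(0): 0={coor,t=2,log=q}

1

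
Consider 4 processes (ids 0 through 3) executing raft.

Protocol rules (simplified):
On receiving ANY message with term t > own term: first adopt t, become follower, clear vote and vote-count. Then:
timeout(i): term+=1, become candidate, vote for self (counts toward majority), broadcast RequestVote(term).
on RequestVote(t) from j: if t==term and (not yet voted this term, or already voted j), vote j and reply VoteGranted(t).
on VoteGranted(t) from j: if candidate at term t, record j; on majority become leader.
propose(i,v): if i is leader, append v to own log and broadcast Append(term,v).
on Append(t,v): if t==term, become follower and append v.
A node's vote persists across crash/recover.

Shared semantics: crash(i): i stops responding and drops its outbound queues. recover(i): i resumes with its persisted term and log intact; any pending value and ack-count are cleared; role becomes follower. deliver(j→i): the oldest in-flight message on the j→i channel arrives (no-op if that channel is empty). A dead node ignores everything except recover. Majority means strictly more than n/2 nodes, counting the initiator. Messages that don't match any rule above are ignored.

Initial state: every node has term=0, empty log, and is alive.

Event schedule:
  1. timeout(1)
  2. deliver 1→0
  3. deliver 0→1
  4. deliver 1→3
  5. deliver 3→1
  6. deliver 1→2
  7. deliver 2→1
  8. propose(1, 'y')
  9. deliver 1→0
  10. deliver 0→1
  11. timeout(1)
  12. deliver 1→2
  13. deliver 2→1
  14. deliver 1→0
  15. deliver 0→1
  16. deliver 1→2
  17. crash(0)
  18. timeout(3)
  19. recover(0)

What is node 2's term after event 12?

1

step 1 timeout(1): 1={cand,t=1,log=-}
step 2 deliver 1→0: 0={foll,t=1,log=-}
step 3 deliver 0→1: —
step 4 deliver 1→3: 3={foll,t=1,log=-}
step 5 deliver 3→1: 1={lead,t=1,log=-}
step 6 deliver 1→2: 2={foll,t=1,log=-}
step 7 deliver 2→1: —
step 8 propose(1,'y'): 1={lead,t=1,log=y}
step 9 deliver 1→0: 0={foll,t=1,log=y}
step 10 deliver 0→1: —
step 11 timeout(1): 1={cand,t=2,log=y}
step 12 deliver 1→2: 2={foll,t=1,log=y}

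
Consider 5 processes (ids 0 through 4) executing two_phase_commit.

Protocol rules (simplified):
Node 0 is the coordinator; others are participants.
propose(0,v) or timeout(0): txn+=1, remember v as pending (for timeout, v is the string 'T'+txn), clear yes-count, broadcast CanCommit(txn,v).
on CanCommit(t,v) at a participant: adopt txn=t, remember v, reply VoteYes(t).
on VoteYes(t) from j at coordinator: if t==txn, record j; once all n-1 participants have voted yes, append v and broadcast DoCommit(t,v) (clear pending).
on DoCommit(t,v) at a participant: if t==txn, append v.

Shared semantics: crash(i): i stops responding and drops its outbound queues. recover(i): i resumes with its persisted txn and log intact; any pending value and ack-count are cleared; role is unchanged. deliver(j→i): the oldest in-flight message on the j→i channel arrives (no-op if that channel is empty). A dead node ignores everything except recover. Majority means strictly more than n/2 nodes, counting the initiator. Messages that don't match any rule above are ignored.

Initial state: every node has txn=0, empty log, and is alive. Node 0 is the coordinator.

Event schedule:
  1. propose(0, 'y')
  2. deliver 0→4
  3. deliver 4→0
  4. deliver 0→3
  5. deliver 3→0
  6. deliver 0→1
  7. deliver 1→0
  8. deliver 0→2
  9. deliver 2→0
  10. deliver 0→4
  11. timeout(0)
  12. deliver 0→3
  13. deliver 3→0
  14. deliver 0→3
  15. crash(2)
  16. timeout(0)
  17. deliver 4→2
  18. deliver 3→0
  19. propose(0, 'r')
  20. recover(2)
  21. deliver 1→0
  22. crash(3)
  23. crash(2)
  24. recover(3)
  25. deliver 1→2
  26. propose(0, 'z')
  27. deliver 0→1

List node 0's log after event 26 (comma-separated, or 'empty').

y

1. propose(0,'y'):  <0:coor t1 ->
2. deliver 0→4:  <4:part t1 ->
3. deliver 4→0:  nop
4. deliver 0→3:  <3:part t1 ->
5. deliver 3→0:  nop
6. deliver 0→1:  <1:part t1 ->
7. deliver 1→0:  nop
8. deliver 0→2:  <2:part t1 ->
9. deliver 2→0:  <0:coor t1 y>
10. deliver 0→4:  <4:part t1 y>
11. timeout(0):  <0:coor t2 y>
12. deliver 0→3:  <3:part t1 y>
13. deliver 3→0:  nop
14. deliver 0→3:  <3:part t2 y>
15. crash(2):  <2:✗part t1 ->
16. timeout(0):  <0:coor t3 y>
17. deliver 4→2:  nop
18. deliver 3→0:  nop
19. propose(0,'r'):  <0:coor t4 y>
20. recover(2):  <2:part t1 ->
21. deliver 1→0:  nop
22. crash(3):  <3:✗part t2 y>
23. crash(2):  <2:✗part t1 ->
24. recover(3):  <3:part t2 y>
25. deliver 1→2:  nop
26. propose(0,'z'):  <0:coor t5 y>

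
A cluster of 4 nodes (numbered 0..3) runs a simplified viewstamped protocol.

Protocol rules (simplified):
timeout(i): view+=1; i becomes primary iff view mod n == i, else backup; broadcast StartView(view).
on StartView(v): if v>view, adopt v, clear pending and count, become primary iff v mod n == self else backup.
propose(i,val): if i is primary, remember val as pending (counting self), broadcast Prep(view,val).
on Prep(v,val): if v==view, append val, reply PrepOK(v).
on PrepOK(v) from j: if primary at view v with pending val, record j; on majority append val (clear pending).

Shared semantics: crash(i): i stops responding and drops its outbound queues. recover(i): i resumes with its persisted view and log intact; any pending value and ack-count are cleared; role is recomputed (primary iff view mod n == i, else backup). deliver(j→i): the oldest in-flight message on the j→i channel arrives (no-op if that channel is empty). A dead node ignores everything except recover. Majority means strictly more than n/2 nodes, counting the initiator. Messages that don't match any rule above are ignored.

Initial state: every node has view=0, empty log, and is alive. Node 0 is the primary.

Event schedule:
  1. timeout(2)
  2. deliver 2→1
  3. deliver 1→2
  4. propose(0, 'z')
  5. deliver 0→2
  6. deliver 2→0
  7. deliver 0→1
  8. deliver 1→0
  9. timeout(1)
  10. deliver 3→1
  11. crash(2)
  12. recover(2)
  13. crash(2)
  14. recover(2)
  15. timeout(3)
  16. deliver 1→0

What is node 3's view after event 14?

0

[1] timeout(2) → N2(back v1 [-])
[2] deliver 2→1 → N1(prim v1 [-])
[3] deliver 1→2 → ∅
[4] propose(0,'z') → ∅
[5] deliver 0→2 → ∅
[6] deliver 2→0 → N0(back v1 [-])
[7] deliver 0→1 → ∅
[8] deliver 1→0 → ∅
[9] timeout(1) → N1(back v2 [-])
[10] deliver 3→1 → ∅
[11] crash(2) → N2(✗back v1 [-])
[12] recover(2) → N2(back v1 [-])
[13] crash(2) → N2(✗back v1 [-])
[14] recover(2) → N2(back v1 [-])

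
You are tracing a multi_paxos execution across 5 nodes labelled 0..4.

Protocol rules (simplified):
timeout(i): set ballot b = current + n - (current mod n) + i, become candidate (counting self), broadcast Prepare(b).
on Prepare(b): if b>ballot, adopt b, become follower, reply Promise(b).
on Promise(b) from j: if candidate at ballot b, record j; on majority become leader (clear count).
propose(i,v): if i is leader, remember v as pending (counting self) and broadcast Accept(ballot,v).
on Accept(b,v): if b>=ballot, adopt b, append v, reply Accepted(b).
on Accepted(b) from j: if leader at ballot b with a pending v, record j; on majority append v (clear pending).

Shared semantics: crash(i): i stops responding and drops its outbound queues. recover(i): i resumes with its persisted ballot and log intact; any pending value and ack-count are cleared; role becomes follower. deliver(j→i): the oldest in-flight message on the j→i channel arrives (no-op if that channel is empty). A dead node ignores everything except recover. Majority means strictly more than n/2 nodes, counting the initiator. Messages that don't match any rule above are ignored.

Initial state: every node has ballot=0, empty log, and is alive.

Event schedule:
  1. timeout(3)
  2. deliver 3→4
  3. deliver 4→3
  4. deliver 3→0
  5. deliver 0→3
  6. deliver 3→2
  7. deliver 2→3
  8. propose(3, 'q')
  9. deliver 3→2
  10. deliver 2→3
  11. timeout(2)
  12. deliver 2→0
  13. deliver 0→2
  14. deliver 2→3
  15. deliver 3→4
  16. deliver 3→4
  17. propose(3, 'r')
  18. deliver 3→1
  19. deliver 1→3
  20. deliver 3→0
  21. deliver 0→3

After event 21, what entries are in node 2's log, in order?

[1] timeout(3) → N3(cand b8 [-])
[2] deliver 3→4 → N4(foll b8 [-])
[3] deliver 4→3 → ∅
[4] deliver 3→0 → N0(foll b8 [-])
[5] deliver 0→3 → N3(lead b8 [-])
[6] deliver 3→2 → N2(foll b8 [-])
[7] deliver 2→3 → ∅
[8] propose(3,'q') → ∅
[9] deliver 3→2 → N2(foll b8 [q])
[10] deliver 2→3 → ∅
[11] timeout(2) → N2(cand b12 [q])
[12] deliver 2→0 → N0(foll b12 [-])
[13] deliver 0→2 → ∅
[14] deliver 2→3 → N3(foll b12 [-])
[15] deliver 3→4 → N4(foll b8 [q])
[16] deliver 3→4 → ∅
[17] propose(3,'r') → ∅
[18] deliver 3→1 → N1(foll b8 [-])
[19] deliver 1→3 → ∅
[20] deliver 3→0 → ∅
[21] deliver 0→3 → ∅

q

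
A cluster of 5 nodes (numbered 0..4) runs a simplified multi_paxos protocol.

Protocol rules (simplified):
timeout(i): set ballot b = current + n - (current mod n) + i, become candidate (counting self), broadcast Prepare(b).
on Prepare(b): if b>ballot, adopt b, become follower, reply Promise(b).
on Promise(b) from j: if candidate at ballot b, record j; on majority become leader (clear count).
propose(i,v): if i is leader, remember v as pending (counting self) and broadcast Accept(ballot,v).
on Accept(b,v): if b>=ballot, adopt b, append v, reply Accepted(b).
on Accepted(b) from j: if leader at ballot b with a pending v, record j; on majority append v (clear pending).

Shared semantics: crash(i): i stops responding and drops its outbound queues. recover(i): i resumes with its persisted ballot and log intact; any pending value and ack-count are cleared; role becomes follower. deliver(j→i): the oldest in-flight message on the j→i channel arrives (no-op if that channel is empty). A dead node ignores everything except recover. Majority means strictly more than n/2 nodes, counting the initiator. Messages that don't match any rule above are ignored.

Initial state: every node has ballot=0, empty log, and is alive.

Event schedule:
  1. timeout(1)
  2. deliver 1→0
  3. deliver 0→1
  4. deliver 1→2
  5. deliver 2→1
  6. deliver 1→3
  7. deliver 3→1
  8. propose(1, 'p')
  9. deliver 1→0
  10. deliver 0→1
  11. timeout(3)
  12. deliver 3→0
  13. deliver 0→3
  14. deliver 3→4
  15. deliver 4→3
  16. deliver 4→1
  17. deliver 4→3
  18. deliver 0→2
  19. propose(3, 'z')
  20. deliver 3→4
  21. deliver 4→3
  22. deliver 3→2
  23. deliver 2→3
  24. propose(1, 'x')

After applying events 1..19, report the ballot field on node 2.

after 1 — timeout(1): n1:cand/b6/[-]
after 2 — deliver 1→0: n0:foll/b6/[-]
after 3 — deliver 0→1: ·
after 4 — deliver 1→2: n2:foll/b6/[-]
after 5 — deliver 2→1: n1:lead/b6/[-]
after 6 — deliver 1→3: n3:foll/b6/[-]
after 7 — deliver 3→1: ·
after 8 — propose(1,'p'): ·
after 9 — deliver 1→0: n0:foll/b6/[p]
after 10 — deliver 0→1: ·
after 11 — timeout(3): n3:cand/b13/[-]
after 12 — deliver 3→0: n0:foll/b13/[p]
after 13 — deliver 0→3: ·
after 14 — deliver 3→4: n4:foll/b13/[-]
after 15 — deliver 4→3: n3:lead/b13/[-]
after 16 — deliver 4→1: ·
after 17 — deliver 4→3: ·
after 18 — deliver 0→2: ·
after 19 — propose(3,'z'): ·

6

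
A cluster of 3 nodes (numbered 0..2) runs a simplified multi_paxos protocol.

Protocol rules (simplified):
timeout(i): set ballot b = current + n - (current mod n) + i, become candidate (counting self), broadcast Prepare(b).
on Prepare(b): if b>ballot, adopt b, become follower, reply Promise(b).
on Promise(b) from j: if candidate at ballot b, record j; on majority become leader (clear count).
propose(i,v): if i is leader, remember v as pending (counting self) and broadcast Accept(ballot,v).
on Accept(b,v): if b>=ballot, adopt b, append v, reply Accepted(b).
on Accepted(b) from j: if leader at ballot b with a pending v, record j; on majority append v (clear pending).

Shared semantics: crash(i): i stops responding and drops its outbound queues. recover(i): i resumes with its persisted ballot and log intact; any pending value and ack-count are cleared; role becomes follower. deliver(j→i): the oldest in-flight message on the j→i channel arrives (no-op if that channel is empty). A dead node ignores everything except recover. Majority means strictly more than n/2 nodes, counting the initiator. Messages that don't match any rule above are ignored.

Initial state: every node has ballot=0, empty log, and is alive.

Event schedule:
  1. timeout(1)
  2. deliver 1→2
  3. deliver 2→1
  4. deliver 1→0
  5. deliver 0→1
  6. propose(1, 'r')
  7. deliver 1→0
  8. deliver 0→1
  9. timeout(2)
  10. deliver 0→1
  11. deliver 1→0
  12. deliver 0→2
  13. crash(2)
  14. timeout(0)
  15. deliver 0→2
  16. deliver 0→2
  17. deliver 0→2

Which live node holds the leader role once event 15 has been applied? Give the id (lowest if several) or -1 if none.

1

after 1 — timeout(1): n1:cand/b4/[-]
after 2 — deliver 1→2: n2:foll/b4/[-]
after 3 — deliver 2→1: n1:lead/b4/[-]
after 4 — deliver 1→0: n0:foll/b4/[-]
after 5 — deliver 0→1: ·
after 6 — propose(1,'r'): ·
after 7 — deliver 1→0: n0:foll/b4/[r]
after 8 — deliver 0→1: n1:lead/b4/[r]
after 9 — timeout(2): n2:cand/b8/[-]
after 10 — deliver 0→1: ·
after 11 — deliver 1→0: ·
after 12 — deliver 0→2: ·
after 13 — crash(2): n2:✗cand/b8/[-]
after 14 — timeout(0): n0:cand/b6/[r]
after 15 — deliver 0→2: ·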